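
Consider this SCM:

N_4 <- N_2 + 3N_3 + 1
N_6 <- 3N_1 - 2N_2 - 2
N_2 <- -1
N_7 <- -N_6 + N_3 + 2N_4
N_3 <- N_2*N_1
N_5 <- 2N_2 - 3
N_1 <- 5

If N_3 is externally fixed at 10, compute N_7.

The intervention breaks the incoming arrows to N_3: N_3 <- N_2*N_1 no longer applies, and N_3 = 10.
N_4 = N_2 + 3N_3 + 1  [with N_2=-1, N_3=10]  = 30
N_6 = 3N_1 - 2N_2 - 2  [with N_1=5, N_2=-1]  = 15
N_7 = -N_6 + N_3 + 2N_4  [with N_6=15, N_3=10, N_4=30]  = 55

55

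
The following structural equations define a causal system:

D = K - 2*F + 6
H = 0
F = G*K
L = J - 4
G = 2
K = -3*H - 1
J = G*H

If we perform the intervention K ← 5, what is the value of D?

-9

Under do(K=5), the mechanism K = -3*H - 1 is discarded; K is fixed at 5.
F = G*K  [with G=2, K=5]  = 10
D = K - 2*F + 6  [with K=5, F=10]  = -9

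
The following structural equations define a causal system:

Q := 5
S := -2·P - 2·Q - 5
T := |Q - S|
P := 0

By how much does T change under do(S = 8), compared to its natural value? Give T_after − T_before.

-17

The intervention breaks the incoming arrows to S: S := -2·P - 2·Q - 5 no longer applies, and S = 8.
T = |Q - S|  [with Q=5, S=8]  = 3
Without intervention: S = -2·P - 2·Q - 5  [with P=0, Q=5]  = -15; T = |Q - S|  [with Q=5, S=-15]  = 20.
Change = 3 − 20 = -17.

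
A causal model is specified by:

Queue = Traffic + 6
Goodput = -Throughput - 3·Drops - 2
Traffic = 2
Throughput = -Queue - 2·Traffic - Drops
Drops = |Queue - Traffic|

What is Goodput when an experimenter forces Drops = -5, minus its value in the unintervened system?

do(Drops=-5) replaces the equation Drops = |Queue - Traffic| with the constant Drops = -5.
Queue = Traffic + 6  [with Traffic=2]  = 8
Throughput = -Queue - 2·Traffic - Drops  [with Queue=8, Traffic=2, Drops=-5]  = -7
Goodput = -Throughput - 3·Drops - 2  [with Throughput=-7, Drops=-5]  = 20
Without intervention: Queue = Traffic + 6  [with Traffic=2]  = 8; Drops = |Queue - Traffic|  [with Queue=8, Traffic=2]  = 6; Throughput = -Queue - 2·Traffic - Drops  [with Queue=8, Traffic=2, Drops=6]  = -18; Goodput = -Throughput - 3·Drops - 2  [with Throughput=-18, Drops=6]  = -2.
Change = 20 − (-2) = 22.

22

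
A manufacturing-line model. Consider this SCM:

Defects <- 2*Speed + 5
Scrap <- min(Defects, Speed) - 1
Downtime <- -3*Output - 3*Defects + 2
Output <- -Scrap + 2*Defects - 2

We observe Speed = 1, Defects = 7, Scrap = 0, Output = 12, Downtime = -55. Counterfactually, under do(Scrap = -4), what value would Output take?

The intervention breaks the incoming arrows to Scrap: Scrap <- min(Defects, Speed) - 1 no longer applies, and Scrap = -4.
Defects = 2*Speed + 5  [with Speed=1]  = 7
Output = -Scrap + 2*Defects - 2  [with Scrap=-4, Defects=7]  = 16

16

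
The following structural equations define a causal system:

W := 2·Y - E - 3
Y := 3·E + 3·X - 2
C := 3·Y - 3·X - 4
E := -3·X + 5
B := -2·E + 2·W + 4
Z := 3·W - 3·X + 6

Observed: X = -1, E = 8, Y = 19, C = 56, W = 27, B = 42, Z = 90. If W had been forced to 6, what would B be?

The intervention breaks the incoming arrows to W: W := 2·Y - E - 3 no longer applies, and W = 6.
E = -3·X + 5  [with X=-1]  = 8
B = -2·E + 2·W + 4  [with E=8, W=6]  = 0

0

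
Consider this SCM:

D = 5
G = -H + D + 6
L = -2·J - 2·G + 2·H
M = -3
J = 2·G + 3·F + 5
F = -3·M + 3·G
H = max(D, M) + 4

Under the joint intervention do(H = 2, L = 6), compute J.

Under do(H = 2, L = 6), each intervened variable's structural equation is replaced by its fixed value.
G = -H + D + 6  [with H=2, D=5]  = 9
F = -3·M + 3·G  [with M=-3, G=9]  = 36
J = 2·G + 3·F + 5  [with G=9, F=36]  = 131

131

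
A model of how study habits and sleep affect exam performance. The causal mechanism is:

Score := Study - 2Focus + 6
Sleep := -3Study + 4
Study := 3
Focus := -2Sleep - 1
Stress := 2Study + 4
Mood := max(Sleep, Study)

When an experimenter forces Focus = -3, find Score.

Intervening sets Focus = -3 and removes its equation (Focus := -2Sleep - 1).
Score = Study - 2Focus + 6  [with Study=3, Focus=-3]  = 15

15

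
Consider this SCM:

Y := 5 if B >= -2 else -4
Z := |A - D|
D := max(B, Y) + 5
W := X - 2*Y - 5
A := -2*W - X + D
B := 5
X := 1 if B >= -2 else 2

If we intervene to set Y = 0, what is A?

17

Under do(Y=0), the mechanism Y := 5 if B >= -2 else -4 is discarded; Y is fixed at 0.
X = 1 if B >= -2 else 2  [with B=5]  = 1
D = max(B, Y) + 5  [with B=5, Y=0]  = 10
W = X - 2*Y - 5  [with X=1, Y=0]  = -4
A = -2*W - X + D  [with W=-4, X=1, D=10]  = 17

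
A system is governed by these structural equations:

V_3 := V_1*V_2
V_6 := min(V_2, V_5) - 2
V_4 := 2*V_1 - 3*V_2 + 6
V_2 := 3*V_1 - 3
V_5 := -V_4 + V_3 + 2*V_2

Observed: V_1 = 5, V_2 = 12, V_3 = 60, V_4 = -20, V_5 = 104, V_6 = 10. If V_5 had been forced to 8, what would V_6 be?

The intervention breaks the incoming arrows to V_5: V_5 := -V_4 + V_3 + 2*V_2 no longer applies, and V_5 = 8.
V_2 = 3*V_1 - 3  [with V_1=5]  = 12
V_6 = min(V_2, V_5) - 2  [with V_2=12, V_5=8]  = 6

6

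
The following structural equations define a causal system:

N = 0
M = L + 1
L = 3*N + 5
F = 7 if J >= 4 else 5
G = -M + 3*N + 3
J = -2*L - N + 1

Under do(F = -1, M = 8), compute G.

-5

Under do(F = -1, M = 8), each intervened variable's structural equation is replaced by its fixed value.
G = -M + 3*N + 3  [with M=8, N=0]  = -5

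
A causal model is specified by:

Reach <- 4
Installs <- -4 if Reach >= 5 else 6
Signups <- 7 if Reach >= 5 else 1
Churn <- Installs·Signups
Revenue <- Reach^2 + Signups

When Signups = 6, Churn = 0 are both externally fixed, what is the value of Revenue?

22

Setting Signups = 6, Churn = 0 by intervention discards those variables' equations.
Revenue = Reach^2 + Signups  [with Reach=4, Signups=6]  = 22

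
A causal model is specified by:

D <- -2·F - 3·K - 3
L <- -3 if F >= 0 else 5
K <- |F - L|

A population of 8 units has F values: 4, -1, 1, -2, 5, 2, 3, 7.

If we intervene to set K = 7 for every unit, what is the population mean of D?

-28.75

Under do(K=7), K's equation is replaced by K=7 for every unit. Per-unit D: -32, -22, -26, -20, -34, -28, -30, -38. Mean = -28.75.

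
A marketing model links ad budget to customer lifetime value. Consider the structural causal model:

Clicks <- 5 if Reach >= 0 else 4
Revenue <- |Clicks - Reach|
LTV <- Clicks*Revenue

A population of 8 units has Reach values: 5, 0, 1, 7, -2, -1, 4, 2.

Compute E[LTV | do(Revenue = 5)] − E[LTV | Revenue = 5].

The intervention sets Revenue=5 in all 8 units regardless of Reach. Recomputing LTV per unit gives 25, 25, 25, 25, 20, 20, 25, 25; average 23.75.
Observing Revenue=5 restricts to units where Revenue's equation naturally yields 5: Reach ∈ {0, -1}. In that subpopulation LTV = 25, 20, mean 22.5.
Difference = 23.75 − 22.5 = 1.25.

1.25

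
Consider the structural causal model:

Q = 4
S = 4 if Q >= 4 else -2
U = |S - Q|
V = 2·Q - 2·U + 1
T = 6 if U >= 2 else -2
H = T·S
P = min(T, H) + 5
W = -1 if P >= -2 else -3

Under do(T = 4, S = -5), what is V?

Setting T = 4, S = -5 by intervention discards those variables' equations.
U = |S - Q|  [with S=-5, Q=4]  = 9
V = 2·Q - 2·U + 1  [with Q=4, U=9]  = -9

-9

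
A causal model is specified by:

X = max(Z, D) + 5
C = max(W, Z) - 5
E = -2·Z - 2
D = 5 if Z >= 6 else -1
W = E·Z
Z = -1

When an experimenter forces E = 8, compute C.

The intervention breaks the incoming arrows to E: E = -2·Z - 2 no longer applies, and E = 8.
W = E·Z  [with E=8, Z=-1]  = -8
C = max(W, Z) - 5  [with W=-8, Z=-1]  = -6

-6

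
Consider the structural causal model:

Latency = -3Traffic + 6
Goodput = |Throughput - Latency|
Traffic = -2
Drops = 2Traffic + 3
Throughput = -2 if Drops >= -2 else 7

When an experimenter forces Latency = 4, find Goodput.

6

do(Latency=4) replaces the equation Latency = -3Traffic + 6 with the constant Latency = 4.
Drops = 2Traffic + 3  [with Traffic=-2]  = -1
Throughput = -2 if Drops >= -2 else 7  [with Drops=-1]  = -2
Goodput = |Throughput - Latency|  [with Throughput=-2, Latency=4]  = 6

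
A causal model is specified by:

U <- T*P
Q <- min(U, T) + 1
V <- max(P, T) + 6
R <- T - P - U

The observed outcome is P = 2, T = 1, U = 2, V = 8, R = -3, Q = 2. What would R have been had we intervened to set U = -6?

do(U=-6) replaces the equation U <- T*P with the constant U = -6.
R = T - P - U  [with T=1, P=2, U=-6]  = 5

5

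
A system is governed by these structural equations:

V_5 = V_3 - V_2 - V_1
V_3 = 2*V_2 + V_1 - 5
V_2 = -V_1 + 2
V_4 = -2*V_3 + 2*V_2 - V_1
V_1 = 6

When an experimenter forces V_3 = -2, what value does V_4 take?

The intervention breaks the incoming arrows to V_3: V_3 = 2*V_2 + V_1 - 5 no longer applies, and V_3 = -2.
V_2 = -V_1 + 2  [with V_1=6]  = -4
V_4 = -2*V_3 + 2*V_2 - V_1  [with V_3=-2, V_2=-4, V_1=6]  = -10

-10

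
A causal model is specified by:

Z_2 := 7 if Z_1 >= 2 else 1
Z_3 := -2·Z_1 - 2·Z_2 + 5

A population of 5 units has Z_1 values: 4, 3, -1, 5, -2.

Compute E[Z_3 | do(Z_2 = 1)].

The intervention sets Z_2=1 in all 5 units regardless of Z_1. Recomputing Z_3 per unit gives -5, -3, 5, -7, 7; average -0.6.

-0.6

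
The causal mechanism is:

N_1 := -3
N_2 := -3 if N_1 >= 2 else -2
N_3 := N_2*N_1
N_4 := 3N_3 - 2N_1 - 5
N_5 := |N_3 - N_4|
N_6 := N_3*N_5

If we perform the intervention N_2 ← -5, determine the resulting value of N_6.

465

Under do(N_2=-5), the mechanism N_2 := -3 if N_1 >= 2 else -2 is discarded; N_2 is fixed at -5.
N_3 = N_2*N_1  [with N_2=-5, N_1=-3]  = 15
N_4 = 3N_3 - 2N_1 - 5  [with N_3=15, N_1=-3]  = 46
N_5 = |N_3 - N_4|  [with N_3=15, N_4=46]  = 31
N_6 = N_3*N_5  [with N_3=15, N_5=31]  = 465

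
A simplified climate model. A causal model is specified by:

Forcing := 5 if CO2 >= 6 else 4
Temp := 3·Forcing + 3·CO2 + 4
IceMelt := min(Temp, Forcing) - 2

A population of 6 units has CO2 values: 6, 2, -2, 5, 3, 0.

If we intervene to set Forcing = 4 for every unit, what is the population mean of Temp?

The intervention sets Forcing=4 in all 6 units regardless of CO2. Recomputing Temp per unit gives 34, 22, 10, 31, 25, 16; average 23.

23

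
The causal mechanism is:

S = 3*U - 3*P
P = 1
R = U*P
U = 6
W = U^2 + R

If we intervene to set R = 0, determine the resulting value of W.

The intervention breaks the incoming arrows to R: R = U*P no longer applies, and R = 0.
W = U^2 + R  [with U=6, R=0]  = 36

36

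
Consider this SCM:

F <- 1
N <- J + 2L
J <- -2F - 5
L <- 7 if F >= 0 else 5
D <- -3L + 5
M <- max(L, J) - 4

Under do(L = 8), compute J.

Under do(L=8), the mechanism L <- 7 if F >= 0 else 5 is discarded; L is fixed at 8.
Since J is not a descendant of the intervened variable, it is unaffected.
J = -2F - 5  [with F=1]  = -7

-7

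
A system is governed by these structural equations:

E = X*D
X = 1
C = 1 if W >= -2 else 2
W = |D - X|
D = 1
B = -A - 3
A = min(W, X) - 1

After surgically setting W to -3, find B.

1

The intervention breaks the incoming arrows to W: W = |D - X| no longer applies, and W = -3.
A = min(W, X) - 1  [with W=-3, X=1]  = -4
B = -A - 3  [with A=-4]  = 1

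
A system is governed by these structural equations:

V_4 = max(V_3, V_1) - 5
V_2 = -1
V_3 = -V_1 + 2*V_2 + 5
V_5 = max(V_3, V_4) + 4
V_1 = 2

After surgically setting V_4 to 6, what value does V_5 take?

Intervening sets V_4 = 6 and removes its equation (V_4 = max(V_3, V_1) - 5).
V_3 = -V_1 + 2*V_2 + 5  [with V_1=2, V_2=-1]  = 1
V_5 = max(V_3, V_4) + 4  [with V_3=1, V_4=6]  = 10

10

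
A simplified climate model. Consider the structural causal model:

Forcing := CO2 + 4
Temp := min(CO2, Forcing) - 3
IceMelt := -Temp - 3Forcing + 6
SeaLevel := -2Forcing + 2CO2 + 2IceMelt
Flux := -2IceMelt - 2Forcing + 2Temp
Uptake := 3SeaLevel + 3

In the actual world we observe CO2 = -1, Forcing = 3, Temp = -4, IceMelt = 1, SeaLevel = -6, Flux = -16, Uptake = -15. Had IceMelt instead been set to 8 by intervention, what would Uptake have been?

27

The intervention breaks the incoming arrows to IceMelt: IceMelt := -Temp - 3Forcing + 6 no longer applies, and IceMelt = 8.
Forcing = CO2 + 4  [with CO2=-1]  = 3
SeaLevel = -2Forcing + 2CO2 + 2IceMelt  [with Forcing=3, CO2=-1, IceMelt=8]  = 8
Uptake = 3SeaLevel + 3  [with SeaLevel=8]  = 27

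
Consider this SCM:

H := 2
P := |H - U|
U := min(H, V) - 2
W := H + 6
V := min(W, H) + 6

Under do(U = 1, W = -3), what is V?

3

Setting U = 1, W = -3 by intervention discards those variables' equations.
V = min(W, H) + 6  [with W=-3, H=2]  = 3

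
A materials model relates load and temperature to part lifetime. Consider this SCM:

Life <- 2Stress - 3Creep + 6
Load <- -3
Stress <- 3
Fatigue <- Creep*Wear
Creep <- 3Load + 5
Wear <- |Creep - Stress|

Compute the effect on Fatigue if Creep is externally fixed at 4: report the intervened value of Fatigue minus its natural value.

do(Creep=4) replaces the equation Creep <- 3Load + 5 with the constant Creep = 4.
Wear = |Creep - Stress|  [with Creep=4, Stress=3]  = 1
Fatigue = Creep*Wear  [with Creep=4, Wear=1]  = 4
Without intervention: Creep = 3Load + 5  [with Load=-3]  = -4; Wear = |Creep - Stress|  [with Creep=-4, Stress=3]  = 7; Fatigue = Creep*Wear  [with Creep=-4, Wear=7]  = -28.
Change = 4 − (-28) = 32.

32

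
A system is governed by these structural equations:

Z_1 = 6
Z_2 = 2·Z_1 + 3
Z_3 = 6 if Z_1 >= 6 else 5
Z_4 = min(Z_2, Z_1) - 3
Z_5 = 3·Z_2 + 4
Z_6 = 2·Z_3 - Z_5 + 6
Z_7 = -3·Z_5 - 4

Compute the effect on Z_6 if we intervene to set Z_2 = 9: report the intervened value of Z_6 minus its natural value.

18

Under do(Z_2=9), the mechanism Z_2 = 2·Z_1 + 3 is discarded; Z_2 is fixed at 9.
Z_3 = 6 if Z_1 >= 6 else 5  [with Z_1=6]  = 6
Z_5 = 3·Z_2 + 4  [with Z_2=9]  = 31
Z_6 = 2·Z_3 - Z_5 + 6  [with Z_3=6, Z_5=31]  = -13
Without intervention: Z_2 = 2·Z_1 + 3  [with Z_1=6]  = 15; Z_3 = 6 if Z_1 >= 6 else 5  [with Z_1=6]  = 6; Z_5 = 3·Z_2 + 4  [with Z_2=15]  = 49; Z_6 = 2·Z_3 - Z_5 + 6  [with Z_3=6, Z_5=49]  = -31.
Change = -13 − (-31) = 18.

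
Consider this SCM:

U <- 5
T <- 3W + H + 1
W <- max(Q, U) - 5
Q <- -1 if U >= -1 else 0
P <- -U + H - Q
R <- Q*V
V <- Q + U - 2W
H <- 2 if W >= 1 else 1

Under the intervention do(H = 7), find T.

8

Intervening sets H = 7 and removes its equation (H <- 2 if W >= 1 else 1).
Q = -1 if U >= -1 else 0  [with U=5]  = -1
W = max(Q, U) - 5  [with Q=-1, U=5]  = 0
T = 3W + H + 1  [with W=0, H=7]  = 8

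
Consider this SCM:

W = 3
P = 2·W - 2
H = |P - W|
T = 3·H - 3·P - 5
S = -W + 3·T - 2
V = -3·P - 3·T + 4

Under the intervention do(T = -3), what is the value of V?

Under do(T=-3), the mechanism T = 3·H - 3·P - 5 is discarded; T is fixed at -3.
P = 2·W - 2  [with W=3]  = 4
V = -3·P - 3·T + 4  [with P=4, T=-3]  = 1

1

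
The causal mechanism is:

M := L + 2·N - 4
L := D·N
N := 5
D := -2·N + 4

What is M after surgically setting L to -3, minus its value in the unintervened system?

27

The intervention breaks the incoming arrows to L: L := D·N no longer applies, and L = -3.
M = L + 2·N - 4  [with L=-3, N=5]  = 3
Without intervention: D = -2·N + 4  [with N=5]  = -6; L = D·N  [with D=-6, N=5]  = -30; M = L + 2·N - 4  [with L=-30, N=5]  = -24.
Change = 3 − (-24) = 27.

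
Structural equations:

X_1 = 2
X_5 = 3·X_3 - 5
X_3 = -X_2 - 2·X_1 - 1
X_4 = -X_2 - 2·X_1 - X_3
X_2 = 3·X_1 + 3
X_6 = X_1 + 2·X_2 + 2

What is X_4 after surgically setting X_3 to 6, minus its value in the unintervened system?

-20

The intervention breaks the incoming arrows to X_3: X_3 = -X_2 - 2·X_1 - 1 no longer applies, and X_3 = 6.
X_2 = 3·X_1 + 3  [with X_1=2]  = 9
X_4 = -X_2 - 2·X_1 - X_3  [with X_2=9, X_1=2, X_3=6]  = -19
Without intervention: X_2 = 3·X_1 + 3  [with X_1=2]  = 9; X_3 = -X_2 - 2·X_1 - 1  [with X_2=9, X_1=2]  = -14; X_4 = -X_2 - 2·X_1 - X_3  [with X_2=9, X_1=2, X_3=-14]  = 1.
Change = -19 − 1 = -20.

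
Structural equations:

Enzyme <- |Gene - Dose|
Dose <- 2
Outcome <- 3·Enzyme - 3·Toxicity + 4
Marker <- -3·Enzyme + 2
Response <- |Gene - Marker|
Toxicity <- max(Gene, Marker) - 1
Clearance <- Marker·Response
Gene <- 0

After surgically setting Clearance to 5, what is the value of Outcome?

13

do(Clearance=5) replaces the equation Clearance <- Marker·Response with the constant Clearance = 5.
Outcome is not downstream of the intervention, so its value is determined by the original equations.
Enzyme = |Gene - Dose|  [with Gene=0, Dose=2]  = 2
Marker = -3·Enzyme + 2  [with Enzyme=2]  = -4
Toxicity = max(Gene, Marker) - 1  [with Gene=0, Marker=-4]  = -1
Outcome = 3·Enzyme - 3·Toxicity + 4  [with Enzyme=2, Toxicity=-1]  = 13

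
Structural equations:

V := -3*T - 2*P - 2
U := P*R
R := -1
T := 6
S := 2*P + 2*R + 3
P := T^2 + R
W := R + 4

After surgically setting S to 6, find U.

Under do(S=6), the mechanism S := 2*P + 2*R + 3 is discarded; S is fixed at 6.
Since U is not a descendant of the intervened variable, it is unaffected.
P = T^2 + R  [with T=6, R=-1]  = 35
U = P*R  [with P=35, R=-1]  = -35

-35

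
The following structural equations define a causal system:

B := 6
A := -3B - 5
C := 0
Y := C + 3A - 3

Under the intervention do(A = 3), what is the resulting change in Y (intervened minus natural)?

The intervention breaks the incoming arrows to A: A := -3B - 5 no longer applies, and A = 3.
Y = C + 3A - 3  [with C=0, A=3]  = 6
Without intervention: A = -3B - 5  [with B=6]  = -23; Y = C + 3A - 3  [with C=0, A=-23]  = -72.
Change = 6 − (-72) = 78.

78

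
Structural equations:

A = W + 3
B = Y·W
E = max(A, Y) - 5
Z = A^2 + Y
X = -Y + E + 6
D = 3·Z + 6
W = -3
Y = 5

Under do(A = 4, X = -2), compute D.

Under do(A = 4, X = -2), each intervened variable's structural equation is replaced by its fixed value.
Z = A^2 + Y  [with A=4, Y=5]  = 21
D = 3·Z + 6  [with Z=21]  = 69

69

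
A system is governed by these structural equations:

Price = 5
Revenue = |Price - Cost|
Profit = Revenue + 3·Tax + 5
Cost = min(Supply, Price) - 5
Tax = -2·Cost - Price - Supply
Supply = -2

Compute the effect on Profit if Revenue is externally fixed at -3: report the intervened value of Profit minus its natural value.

-15

Under do(Revenue=-3), the mechanism Revenue = |Price - Cost| is discarded; Revenue is fixed at -3.
Cost = min(Supply, Price) - 5  [with Supply=-2, Price=5]  = -7
Tax = -2·Cost - Price - Supply  [with Cost=-7, Price=5, Supply=-2]  = 11
Profit = Revenue + 3·Tax + 5  [with Revenue=-3, Tax=11]  = 35
Without intervention: Cost = min(Supply, Price) - 5  [with Supply=-2, Price=5]  = -7; Revenue = |Price - Cost|  [with Price=5, Cost=-7]  = 12; Tax = -2·Cost - Price - Supply  [with Cost=-7, Price=5, Supply=-2]  = 11; Profit = Revenue + 3·Tax + 5  [with Revenue=12, Tax=11]  = 50.
Change = 35 − 50 = -15.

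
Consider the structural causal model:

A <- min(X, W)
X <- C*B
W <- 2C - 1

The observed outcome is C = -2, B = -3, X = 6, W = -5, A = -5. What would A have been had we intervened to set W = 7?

Intervening sets W = 7 and removes its equation (W <- 2C - 1).
X = C*B  [with C=-2, B=-3]  = 6
A = min(X, W)  [with X=6, W=7]  = 6

6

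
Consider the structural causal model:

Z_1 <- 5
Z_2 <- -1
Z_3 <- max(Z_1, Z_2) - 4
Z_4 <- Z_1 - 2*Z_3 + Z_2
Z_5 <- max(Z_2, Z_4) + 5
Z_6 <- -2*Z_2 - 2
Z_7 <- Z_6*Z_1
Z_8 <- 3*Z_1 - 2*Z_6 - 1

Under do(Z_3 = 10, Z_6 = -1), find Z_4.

-16

Setting Z_3 = 10, Z_6 = -1 by intervention discards those variables' equations.
Z_4 = Z_1 - 2*Z_3 + Z_2  [with Z_1=5, Z_3=10, Z_2=-1]  = -16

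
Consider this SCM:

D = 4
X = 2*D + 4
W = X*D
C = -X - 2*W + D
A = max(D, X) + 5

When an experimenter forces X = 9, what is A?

do(X=9) replaces the equation X = 2*D + 4 with the constant X = 9.
A = max(D, X) + 5  [with D=4, X=9]  = 14

14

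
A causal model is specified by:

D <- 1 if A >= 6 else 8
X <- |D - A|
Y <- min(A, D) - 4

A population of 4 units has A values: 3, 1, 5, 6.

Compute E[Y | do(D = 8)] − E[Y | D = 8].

The intervention sets D=8 in all 4 units regardless of A. Recomputing Y per unit gives -1, -3, 1, 2; average -0.25.
Conditioning on D=8 selects the 3 unit(s) with A ∈ {3, 1, 5}. Their Y values: -1, -3, 1. Mean = -1.
Difference = -0.25 − (-1) = 0.75.

0.75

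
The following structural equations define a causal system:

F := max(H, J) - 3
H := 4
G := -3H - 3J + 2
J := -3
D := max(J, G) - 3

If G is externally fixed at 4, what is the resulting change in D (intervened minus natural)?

do(G=4) replaces the equation G := -3H - 3J + 2 with the constant G = 4.
D = max(J, G) - 3  [with J=-3, G=4]  = 1
Without intervention: G = -3H - 3J + 2  [with H=4, J=-3]  = -1; D = max(J, G) - 3  [with J=-3, G=-1]  = -4.
Change = 1 − (-4) = 5.

5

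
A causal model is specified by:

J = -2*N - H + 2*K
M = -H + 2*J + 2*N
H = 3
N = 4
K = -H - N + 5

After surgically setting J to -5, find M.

-5

Intervening sets J = -5 and removes its equation (J = -2*N - H + 2*K).
M = -H + 2*J + 2*N  [with H=3, J=-5, N=4]  = -5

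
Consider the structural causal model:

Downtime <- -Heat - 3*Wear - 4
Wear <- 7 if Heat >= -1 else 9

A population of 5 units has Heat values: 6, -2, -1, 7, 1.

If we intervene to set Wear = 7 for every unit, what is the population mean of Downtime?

Under do(Wear=7), Wear's equation is replaced by Wear=7 for every unit. Per-unit Downtime: -31, -23, -24, -32, -26. Mean = -27.2.

-27.2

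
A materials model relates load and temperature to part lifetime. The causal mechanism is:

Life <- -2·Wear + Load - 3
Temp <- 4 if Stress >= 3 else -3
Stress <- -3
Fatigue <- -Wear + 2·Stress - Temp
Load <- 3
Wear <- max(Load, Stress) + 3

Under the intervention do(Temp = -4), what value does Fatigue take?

-8

do(Temp=-4) replaces the equation Temp <- 4 if Stress >= 3 else -3 with the constant Temp = -4.
Wear = max(Load, Stress) + 3  [with Load=3, Stress=-3]  = 6
Fatigue = -Wear + 2·Stress - Temp  [with Wear=6, Stress=-3, Temp=-4]  = -8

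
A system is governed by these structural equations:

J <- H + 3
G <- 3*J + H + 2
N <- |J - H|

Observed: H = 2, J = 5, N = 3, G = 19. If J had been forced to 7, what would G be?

Under do(J=7), the mechanism J <- H + 3 is discarded; J is fixed at 7.
G = 3*J + H + 2  [with J=7, H=2]  = 25

25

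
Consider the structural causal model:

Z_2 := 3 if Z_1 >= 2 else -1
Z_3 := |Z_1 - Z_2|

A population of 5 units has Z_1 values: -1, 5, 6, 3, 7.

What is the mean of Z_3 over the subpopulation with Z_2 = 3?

Conditioning on Z_2=3 selects the 4 unit(s) with Z_1 ∈ {5, 6, 3, 7}. Their Z_3 values: 2, 3, 0, 4. Mean = 2.25.

2.25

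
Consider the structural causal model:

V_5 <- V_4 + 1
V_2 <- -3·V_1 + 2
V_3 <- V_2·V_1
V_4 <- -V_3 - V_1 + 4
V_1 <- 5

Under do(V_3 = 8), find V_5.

-8

do(V_3=8) replaces the equation V_3 <- V_2·V_1 with the constant V_3 = 8.
V_4 = -V_3 - V_1 + 4  [with V_3=8, V_1=5]  = -9
V_5 = V_4 + 1  [with V_4=-9]  = -8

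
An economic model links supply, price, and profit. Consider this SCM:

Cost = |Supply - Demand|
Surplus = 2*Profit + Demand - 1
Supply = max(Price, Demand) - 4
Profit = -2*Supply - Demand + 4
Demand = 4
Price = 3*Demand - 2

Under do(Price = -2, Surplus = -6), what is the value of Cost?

The joint intervention fixes Price = -2, Surplus = -6, removing each variable's own equation.
Supply = max(Price, Demand) - 4  [with Price=-2, Demand=4]  = 0
Cost = |Supply - Demand|  [with Supply=0, Demand=4]  = 4

4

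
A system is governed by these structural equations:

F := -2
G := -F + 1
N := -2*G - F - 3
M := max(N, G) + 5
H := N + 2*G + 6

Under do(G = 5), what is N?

The intervention breaks the incoming arrows to G: G := -F + 1 no longer applies, and G = 5.
N = -2*G - F - 3  [with G=5, F=-2]  = -11

-11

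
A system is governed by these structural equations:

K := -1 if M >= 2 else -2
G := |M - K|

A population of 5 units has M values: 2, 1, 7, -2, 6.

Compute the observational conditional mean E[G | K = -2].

1.5

Observing K=-2 restricts to units where K's equation naturally yields -2: M ∈ {1, -2}. In that subpopulation G = 3, 0, mean 1.5.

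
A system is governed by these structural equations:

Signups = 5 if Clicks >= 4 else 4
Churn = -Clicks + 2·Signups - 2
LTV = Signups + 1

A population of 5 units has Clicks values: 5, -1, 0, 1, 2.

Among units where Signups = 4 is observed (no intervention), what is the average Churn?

5.5

E[Churn|Signups=4] averages over only the 4 units with Signups=4 (Clicks = -1, 0, 1, 2): Churn = 7, 6, 5, 4, mean 5.5.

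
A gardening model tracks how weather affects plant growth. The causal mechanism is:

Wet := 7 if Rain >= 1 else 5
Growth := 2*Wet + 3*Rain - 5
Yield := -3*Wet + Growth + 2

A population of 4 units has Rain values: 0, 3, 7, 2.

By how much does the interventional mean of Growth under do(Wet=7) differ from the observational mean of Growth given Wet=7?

Under do(Wet=7), Wet's equation is replaced by Wet=7 for every unit. Per-unit Growth: 9, 18, 30, 15. Mean = 18.
E[Growth|Wet=7] averages over only the 3 units with Wet=7 (Rain = 3, 7, 2): Growth = 18, 30, 15, mean 21.
Difference = 18 − 21 = -3.

-3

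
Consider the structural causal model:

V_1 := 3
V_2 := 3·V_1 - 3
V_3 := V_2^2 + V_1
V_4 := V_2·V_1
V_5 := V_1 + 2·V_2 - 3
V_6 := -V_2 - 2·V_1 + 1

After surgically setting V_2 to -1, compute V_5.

do(V_2=-1) replaces the equation V_2 := 3·V_1 - 3 with the constant V_2 = -1.
V_5 = V_1 + 2·V_2 - 3  [with V_1=3, V_2=-1]  = -2

-2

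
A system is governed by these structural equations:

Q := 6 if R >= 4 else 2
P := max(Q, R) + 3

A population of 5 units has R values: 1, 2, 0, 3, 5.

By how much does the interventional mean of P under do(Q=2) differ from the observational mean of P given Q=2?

do(Q=2) breaks Q's dependence on R. With Q=2 fixed, P across the units is 5, 5, 5, 6, 8, mean 5.8.
Observing Q=2 restricts to units where Q's equation naturally yields 2: R ∈ {1, 2, 0, 3}. In that subpopulation P = 5, 5, 5, 6, mean 5.25.
Difference = 5.8 − 5.25 = 0.55.

0.55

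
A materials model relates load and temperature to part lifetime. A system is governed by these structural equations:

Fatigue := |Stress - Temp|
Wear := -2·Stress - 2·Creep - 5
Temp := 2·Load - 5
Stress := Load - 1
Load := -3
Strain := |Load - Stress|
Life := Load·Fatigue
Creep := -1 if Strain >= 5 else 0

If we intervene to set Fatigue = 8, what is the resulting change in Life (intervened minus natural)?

-3

do(Fatigue=8) replaces the equation Fatigue := |Stress - Temp| with the constant Fatigue = 8.
Life = Load·Fatigue  [with Load=-3, Fatigue=8]  = -24
Without intervention: Stress = Load - 1  [with Load=-3]  = -4; Temp = 2·Load - 5  [with Load=-3]  = -11; Fatigue = |Stress - Temp|  [with Stress=-4, Temp=-11]  = 7; Life = Load·Fatigue  [with Load=-3, Fatigue=7]  = -21.
Change = -24 − (-21) = -3.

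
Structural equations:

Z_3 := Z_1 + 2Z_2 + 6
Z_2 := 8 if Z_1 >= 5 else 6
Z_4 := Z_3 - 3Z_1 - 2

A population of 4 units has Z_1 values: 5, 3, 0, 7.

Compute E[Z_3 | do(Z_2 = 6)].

Every unit gets Z_2=6 under the intervention. Z_3 values become 23, 21, 18, 25; E[Z_3|do(Z_2=6)] = 21.75.

21.75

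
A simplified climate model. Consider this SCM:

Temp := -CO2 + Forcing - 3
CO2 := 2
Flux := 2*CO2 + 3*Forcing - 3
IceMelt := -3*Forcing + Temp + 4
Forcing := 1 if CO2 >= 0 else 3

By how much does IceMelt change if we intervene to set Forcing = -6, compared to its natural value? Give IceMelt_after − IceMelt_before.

14

Under do(Forcing=-6), the mechanism Forcing := 1 if CO2 >= 0 else 3 is discarded; Forcing is fixed at -6.
Temp = -CO2 + Forcing - 3  [with CO2=2, Forcing=-6]  = -11
IceMelt = -3*Forcing + Temp + 4  [with Forcing=-6, Temp=-11]  = 11
Without intervention: Forcing = 1 if CO2 >= 0 else 3  [with CO2=2]  = 1; Temp = -CO2 + Forcing - 3  [with CO2=2, Forcing=1]  = -4; IceMelt = -3*Forcing + Temp + 4  [with Forcing=1, Temp=-4]  = -3.
Change = 11 − (-3) = 14.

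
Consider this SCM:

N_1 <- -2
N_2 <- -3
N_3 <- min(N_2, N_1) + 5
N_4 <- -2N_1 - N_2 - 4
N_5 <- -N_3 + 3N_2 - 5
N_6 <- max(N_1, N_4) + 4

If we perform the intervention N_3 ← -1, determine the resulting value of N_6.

The intervention breaks the incoming arrows to N_3: N_3 <- min(N_2, N_1) + 5 no longer applies, and N_3 = -1.
No directed path runs from N_3 to N_6, so N_6 keeps its natural value.
N_4 = -2N_1 - N_2 - 4  [with N_1=-2, N_2=-3]  = 3
N_6 = max(N_1, N_4) + 4  [with N_1=-2, N_4=3]  = 7

7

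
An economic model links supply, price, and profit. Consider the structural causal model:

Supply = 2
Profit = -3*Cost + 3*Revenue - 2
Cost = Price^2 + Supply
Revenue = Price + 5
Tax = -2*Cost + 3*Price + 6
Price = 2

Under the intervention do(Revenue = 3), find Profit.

-11

Under do(Revenue=3), the mechanism Revenue = Price + 5 is discarded; Revenue is fixed at 3.
Cost = Price^2 + Supply  [with Price=2, Supply=2]  = 6
Profit = -3*Cost + 3*Revenue - 2  [with Cost=6, Revenue=3]  = -11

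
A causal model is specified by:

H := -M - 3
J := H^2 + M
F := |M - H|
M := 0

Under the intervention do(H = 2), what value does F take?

2

The intervention breaks the incoming arrows to H: H := -M - 3 no longer applies, and H = 2.
F = |M - H|  [with M=0, H=2]  = 2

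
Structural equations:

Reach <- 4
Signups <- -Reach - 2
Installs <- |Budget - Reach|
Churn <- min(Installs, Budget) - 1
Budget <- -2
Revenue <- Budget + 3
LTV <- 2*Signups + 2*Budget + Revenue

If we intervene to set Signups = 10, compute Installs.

6

Under do(Signups=10), the mechanism Signups <- -Reach - 2 is discarded; Signups is fixed at 10.
Since Installs is not a descendant of the intervened variable, it is unaffected.
Installs = |Budget - Reach|  [with Budget=-2, Reach=4]  = 6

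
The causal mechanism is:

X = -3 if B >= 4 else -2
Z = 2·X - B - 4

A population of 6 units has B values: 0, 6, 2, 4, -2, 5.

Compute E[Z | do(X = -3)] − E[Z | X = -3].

The intervention sets X=-3 in all 6 units regardless of B. Recomputing Z per unit gives -10, -16, -12, -14, -8, -15; average -12.5.
Conditioning on X=-3 selects the 3 unit(s) with B ∈ {6, 4, 5}. Their Z values: -16, -14, -15. Mean = -15.
Difference = -12.5 − (-15) = 2.5.

2.5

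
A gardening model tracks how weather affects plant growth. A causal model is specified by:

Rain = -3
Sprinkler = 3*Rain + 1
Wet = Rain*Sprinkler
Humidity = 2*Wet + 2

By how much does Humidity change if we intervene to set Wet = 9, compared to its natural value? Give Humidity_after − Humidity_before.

-30

The intervention breaks the incoming arrows to Wet: Wet = Rain*Sprinkler no longer applies, and Wet = 9.
Humidity = 2*Wet + 2  [with Wet=9]  = 20
Without intervention: Sprinkler = 3*Rain + 1  [with Rain=-3]  = -8; Wet = Rain*Sprinkler  [with Rain=-3, Sprinkler=-8]  = 24; Humidity = 2*Wet + 2  [with Wet=24]  = 50.
Change = 20 − 50 = -30.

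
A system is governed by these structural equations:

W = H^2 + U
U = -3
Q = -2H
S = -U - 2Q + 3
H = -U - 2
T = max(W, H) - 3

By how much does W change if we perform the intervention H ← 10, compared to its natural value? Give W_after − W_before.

99

The intervention breaks the incoming arrows to H: H = -U - 2 no longer applies, and H = 10.
W = H^2 + U  [with H=10, U=-3]  = 97
Without intervention: H = -U - 2  [with U=-3]  = 1; W = H^2 + U  [with H=1, U=-3]  = -2.
Change = 97 − (-2) = 99.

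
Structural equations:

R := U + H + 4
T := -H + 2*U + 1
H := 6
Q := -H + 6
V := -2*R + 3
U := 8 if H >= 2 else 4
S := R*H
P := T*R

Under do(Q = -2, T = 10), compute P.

Under do(Q = -2, T = 10), each intervened variable's structural equation is replaced by its fixed value.
U = 8 if H >= 2 else 4  [with H=6]  = 8
R = U + H + 4  [with U=8, H=6]  = 18
P = T*R  [with T=10, R=18]  = 180

180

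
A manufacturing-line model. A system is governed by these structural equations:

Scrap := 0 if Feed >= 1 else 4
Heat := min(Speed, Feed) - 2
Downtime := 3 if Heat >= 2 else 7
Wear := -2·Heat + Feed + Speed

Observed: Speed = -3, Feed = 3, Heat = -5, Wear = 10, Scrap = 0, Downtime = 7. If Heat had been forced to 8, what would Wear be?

-16

The intervention breaks the incoming arrows to Heat: Heat := min(Speed, Feed) - 2 no longer applies, and Heat = 8.
Wear = -2·Heat + Feed + Speed  [with Heat=8, Feed=3, Speed=-3]  = -16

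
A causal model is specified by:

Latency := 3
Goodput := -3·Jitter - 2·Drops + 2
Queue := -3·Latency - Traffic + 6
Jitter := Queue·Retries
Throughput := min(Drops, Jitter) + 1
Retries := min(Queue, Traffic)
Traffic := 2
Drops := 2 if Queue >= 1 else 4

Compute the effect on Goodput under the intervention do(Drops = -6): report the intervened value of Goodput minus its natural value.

20

do(Drops=-6) replaces the equation Drops := 2 if Queue >= 1 else 4 with the constant Drops = -6.
Queue = -3·Latency - Traffic + 6  [with Latency=3, Traffic=2]  = -5
Retries = min(Queue, Traffic)  [with Queue=-5, Traffic=2]  = -5
Jitter = Queue·Retries  [with Queue=-5, Retries=-5]  = 25
Goodput = -3·Jitter - 2·Drops + 2  [with Jitter=25, Drops=-6]  = -61
Without intervention: Queue = -3·Latency - Traffic + 6  [with Latency=3, Traffic=2]  = -5; Drops = 2 if Queue >= 1 else 4  [with Queue=-5]  = 4; Retries = min(Queue, Traffic)  [with Queue=-5, Traffic=2]  = -5; Jitter = Queue·Retries  [with Queue=-5, Retries=-5]  = 25; Goodput = -3·Jitter - 2·Drops + 2  [with Jitter=25, Drops=4]  = -81.
Change = -61 − (-81) = 20.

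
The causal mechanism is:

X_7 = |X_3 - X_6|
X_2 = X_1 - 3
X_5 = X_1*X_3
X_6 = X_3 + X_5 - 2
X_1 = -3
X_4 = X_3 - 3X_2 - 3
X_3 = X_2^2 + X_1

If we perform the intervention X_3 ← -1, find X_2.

Under do(X_3=-1), the mechanism X_3 = X_2^2 + X_1 is discarded; X_3 is fixed at -1.
Since X_2 is not a descendant of the intervened variable, it is unaffected.
X_2 = X_1 - 3  [with X_1=-3]  = -6

-6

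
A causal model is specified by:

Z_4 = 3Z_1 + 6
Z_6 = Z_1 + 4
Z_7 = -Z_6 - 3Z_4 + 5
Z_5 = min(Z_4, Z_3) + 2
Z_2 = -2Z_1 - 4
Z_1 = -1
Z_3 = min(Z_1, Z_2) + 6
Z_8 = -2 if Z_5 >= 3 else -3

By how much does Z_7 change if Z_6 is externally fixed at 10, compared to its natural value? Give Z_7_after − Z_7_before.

-7

Intervening sets Z_6 = 10 and removes its equation (Z_6 = Z_1 + 4).
Z_4 = 3Z_1 + 6  [with Z_1=-1]  = 3
Z_7 = -Z_6 - 3Z_4 + 5  [with Z_6=10, Z_4=3]  = -14
Without intervention: Z_4 = 3Z_1 + 6  [with Z_1=-1]  = 3; Z_6 = Z_1 + 4  [with Z_1=-1]  = 3; Z_7 = -Z_6 - 3Z_4 + 5  [with Z_6=3, Z_4=3]  = -7.
Change = -14 − (-7) = -7.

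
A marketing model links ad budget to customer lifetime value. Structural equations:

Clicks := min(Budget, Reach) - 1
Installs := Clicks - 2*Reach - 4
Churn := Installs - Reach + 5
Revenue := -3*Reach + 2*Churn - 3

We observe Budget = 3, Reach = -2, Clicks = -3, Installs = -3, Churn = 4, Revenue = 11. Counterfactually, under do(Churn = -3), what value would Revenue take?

The intervention breaks the incoming arrows to Churn: Churn := Installs - Reach + 5 no longer applies, and Churn = -3.
Revenue = -3*Reach + 2*Churn - 3  [with Reach=-2, Churn=-3]  = -3

-3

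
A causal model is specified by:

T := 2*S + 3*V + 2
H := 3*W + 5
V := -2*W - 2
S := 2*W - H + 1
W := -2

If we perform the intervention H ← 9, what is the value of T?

-16

do(H=9) replaces the equation H := 3*W + 5 with the constant H = 9.
V = -2*W - 2  [with W=-2]  = 2
S = 2*W - H + 1  [with W=-2, H=9]  = -12
T = 2*S + 3*V + 2  [with S=-12, V=2]  = -16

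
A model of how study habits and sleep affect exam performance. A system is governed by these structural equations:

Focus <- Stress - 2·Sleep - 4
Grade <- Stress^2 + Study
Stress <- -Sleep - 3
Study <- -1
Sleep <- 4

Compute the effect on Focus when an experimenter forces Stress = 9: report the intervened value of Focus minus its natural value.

The intervention breaks the incoming arrows to Stress: Stress <- -Sleep - 3 no longer applies, and Stress = 9.
Focus = Stress - 2·Sleep - 4  [with Stress=9, Sleep=4]  = -3
Without intervention: Stress = -Sleep - 3  [with Sleep=4]  = -7; Focus = Stress - 2·Sleep - 4  [with Stress=-7, Sleep=4]  = -19.
Change = -3 − (-19) = 16.

16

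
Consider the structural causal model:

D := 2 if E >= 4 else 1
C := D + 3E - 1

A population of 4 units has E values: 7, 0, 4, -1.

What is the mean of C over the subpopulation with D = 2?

E[C|D=2] averages over only the 2 units with D=2 (E = 7, 4): C = 22, 13, mean 17.5.

17.5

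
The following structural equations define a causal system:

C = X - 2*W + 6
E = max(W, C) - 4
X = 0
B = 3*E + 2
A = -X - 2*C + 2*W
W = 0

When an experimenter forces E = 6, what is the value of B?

20

Intervening sets E = 6 and removes its equation (E = max(W, C) - 4).
B = 3*E + 2  [with E=6]  = 20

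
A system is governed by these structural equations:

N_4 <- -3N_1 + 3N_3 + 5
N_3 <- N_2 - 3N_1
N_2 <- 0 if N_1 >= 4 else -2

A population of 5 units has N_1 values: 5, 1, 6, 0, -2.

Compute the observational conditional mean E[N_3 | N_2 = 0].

E[N_3|N_2=0] averages over only the 2 units with N_2=0 (N_1 = 5, 6): N_3 = -15, -18, mean -16.5.

-16.5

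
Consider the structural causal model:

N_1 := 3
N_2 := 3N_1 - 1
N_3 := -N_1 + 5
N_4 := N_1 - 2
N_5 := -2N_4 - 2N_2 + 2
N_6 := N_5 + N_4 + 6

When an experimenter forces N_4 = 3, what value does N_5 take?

Intervening sets N_4 = 3 and removes its equation (N_4 := N_1 - 2).
N_2 = 3N_1 - 1  [with N_1=3]  = 8
N_5 = -2N_4 - 2N_2 + 2  [with N_4=3, N_2=8]  = -20

-20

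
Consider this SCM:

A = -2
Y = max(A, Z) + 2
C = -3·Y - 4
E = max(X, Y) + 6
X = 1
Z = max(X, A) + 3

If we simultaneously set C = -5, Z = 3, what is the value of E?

11

Under do(C = -5, Z = 3), each intervened variable's structural equation is replaced by its fixed value.
Y = max(A, Z) + 2  [with A=-2, Z=3]  = 5
E = max(X, Y) + 6  [with X=1, Y=5]  = 11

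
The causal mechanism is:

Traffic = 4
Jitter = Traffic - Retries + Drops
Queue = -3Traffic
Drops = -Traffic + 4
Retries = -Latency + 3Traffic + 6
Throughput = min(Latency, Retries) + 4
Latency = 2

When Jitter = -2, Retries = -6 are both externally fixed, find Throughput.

Setting Jitter = -2, Retries = -6 by intervention discards those variables' equations.
Throughput = min(Latency, Retries) + 4  [with Latency=2, Retries=-6]  = -2

-2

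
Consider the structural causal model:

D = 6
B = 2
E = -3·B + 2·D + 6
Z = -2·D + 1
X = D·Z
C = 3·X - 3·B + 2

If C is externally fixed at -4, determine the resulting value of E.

do(C=-4) replaces the equation C = 3·X - 3·B + 2 with the constant C = -4.
E is not downstream of the intervention, so its value is determined by the original equations.
E = -3·B + 2·D + 6  [with B=2, D=6]  = 12

12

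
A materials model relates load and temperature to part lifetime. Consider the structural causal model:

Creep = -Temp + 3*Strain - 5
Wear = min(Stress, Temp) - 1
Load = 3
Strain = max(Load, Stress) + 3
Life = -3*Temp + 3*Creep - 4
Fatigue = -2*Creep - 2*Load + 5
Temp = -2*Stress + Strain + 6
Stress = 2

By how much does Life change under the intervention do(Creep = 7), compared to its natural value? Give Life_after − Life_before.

6

do(Creep=7) replaces the equation Creep = -Temp + 3*Strain - 5 with the constant Creep = 7.
Strain = max(Load, Stress) + 3  [with Load=3, Stress=2]  = 6
Temp = -2*Stress + Strain + 6  [with Stress=2, Strain=6]  = 8
Life = -3*Temp + 3*Creep - 4  [with Temp=8, Creep=7]  = -7
Without intervention: Strain = max(Load, Stress) + 3  [with Load=3, Stress=2]  = 6; Temp = -2*Stress + Strain + 6  [with Stress=2, Strain=6]  = 8; Creep = -Temp + 3*Strain - 5  [with Temp=8, Strain=6]  = 5; Life = -3*Temp + 3*Creep - 4  [with Temp=8, Creep=5]  = -13.
Change = -7 − (-13) = 6.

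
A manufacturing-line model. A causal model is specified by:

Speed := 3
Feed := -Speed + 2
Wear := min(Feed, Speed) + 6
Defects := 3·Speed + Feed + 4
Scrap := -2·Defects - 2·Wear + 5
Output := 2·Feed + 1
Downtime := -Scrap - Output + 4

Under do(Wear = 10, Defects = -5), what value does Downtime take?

Under do(Wear = 10, Defects = -5), each intervened variable's structural equation is replaced by its fixed value.
Feed = -Speed + 2  [with Speed=3]  = -1
Scrap = -2·Defects - 2·Wear + 5  [with Defects=-5, Wear=10]  = -5
Output = 2·Feed + 1  [with Feed=-1]  = -1
Downtime = -Scrap - Output + 4  [with Scrap=-5, Output=-1]  = 10

10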